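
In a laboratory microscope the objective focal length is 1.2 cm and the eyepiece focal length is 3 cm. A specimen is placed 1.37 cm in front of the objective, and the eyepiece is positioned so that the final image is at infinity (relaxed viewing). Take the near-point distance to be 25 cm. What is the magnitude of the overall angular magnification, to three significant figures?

58.8

Objective: 1/d_i = 1/f_obj - 1/d_o = 1/1.2 - 1/1.37 = 0.10341 cm^-1, so d_i = 9.671 cm.
m_obj = -d_i/d_o = -9.671/1.37 = -7.059.
Eyepiece angular magnification (image at infinity): M_eye = D/f_e = 25/3 = 8.333.
Overall M = m_obj x M_eye = (-7.059)(8.333) = -58.82.
|M| = 58.82.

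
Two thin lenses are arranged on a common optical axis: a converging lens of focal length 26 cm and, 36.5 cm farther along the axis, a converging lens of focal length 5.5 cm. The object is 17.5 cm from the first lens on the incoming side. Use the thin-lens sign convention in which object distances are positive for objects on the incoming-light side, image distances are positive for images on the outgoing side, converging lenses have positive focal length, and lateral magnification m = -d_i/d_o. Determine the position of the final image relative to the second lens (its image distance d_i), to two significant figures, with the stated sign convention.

5.9 cm

First lens: d_i1 = 1/(1/26 - 1/17.5) = -53.529 cm.
The intermediate image is virtual, 53.529 cm to the left of lens 1, so d_o2 = L - d_i1 = 36.5 - (-53.529) = 90.029 cm.
Second lens: d_i2 = 1/(1/5.5 - 1/(90.029)) = 5.858 cm.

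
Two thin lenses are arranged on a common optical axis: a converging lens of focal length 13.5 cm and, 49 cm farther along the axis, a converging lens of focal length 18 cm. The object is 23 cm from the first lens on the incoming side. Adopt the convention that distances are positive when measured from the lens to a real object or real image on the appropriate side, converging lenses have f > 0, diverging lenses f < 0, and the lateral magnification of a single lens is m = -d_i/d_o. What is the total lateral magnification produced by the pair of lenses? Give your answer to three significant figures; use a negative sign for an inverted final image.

-15.2

Lens 1: 1/d_i1 = 1/f_1 - 1/d_o1 = 1/13.5 - 1/23 = 0.03060 cm^-1, so d_i1 = 32.684 cm.
m_1 = -(32.684)/23 = -1.4211.
Object distance for lens 2: d_o2 = 49 - 32.684 = 16.316 cm.
Lens 2: 1/d_i2 = 1/f_2 - 1/d_o2 = 1/18 - 1/(16.316) = -0.00573 cm^-1, so d_i2 = -174.375 cm.
m_2 = -(-174.375)/(16.316) = 10.6875.
Total m = m_1 x m_2 = (-1.4211)(10.6875) = -15.1875.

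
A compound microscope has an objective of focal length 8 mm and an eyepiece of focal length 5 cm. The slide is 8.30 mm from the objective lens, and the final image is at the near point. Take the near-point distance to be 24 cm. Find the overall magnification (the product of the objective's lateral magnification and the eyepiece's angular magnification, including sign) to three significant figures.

Convert to cm: f_obj = 8 mm = 0.8 cm; d_o = 8.30 mm = 0.83 cm.
Objective: 1/d_i = 1/f_obj - 1/d_o = 1/0.8 - 1/0.83 = 0.04518 cm^-1, so d_i = 22.133 cm.
m_obj = -d_i/d_o = -22.133/0.83 = -26.667.
Eyepiece angular magnification (image at near point): M_eye = 1 + D/f_e = 1 + 24/5 = 5.800.
Overall M = m_obj x M_eye = (-26.667)(5.800) = -154.67.

-155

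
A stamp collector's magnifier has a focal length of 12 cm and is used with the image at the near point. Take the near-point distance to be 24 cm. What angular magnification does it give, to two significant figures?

M = 1 + D/f = 1 + 24/12 = 3.000.

3.0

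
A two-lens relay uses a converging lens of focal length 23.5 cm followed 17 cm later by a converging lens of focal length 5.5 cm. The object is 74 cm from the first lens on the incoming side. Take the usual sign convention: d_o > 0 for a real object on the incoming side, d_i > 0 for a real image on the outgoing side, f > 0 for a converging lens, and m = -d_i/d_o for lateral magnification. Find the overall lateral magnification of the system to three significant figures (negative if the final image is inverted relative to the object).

-0.112

First lens: d_i1 = 1/(1/23.5 - 1/74) = 34.436 cm.
m_1 = -(34.436)/74 = -0.4653.
Since 34.436 cm > 17 cm, the first image lies past the second lens and serves as a virtual object: d_o2 = L - d_i1 = -17.436 cm.
Second lens: d_i2 = 1/(1/5.5 - 1/(-17.436)) = 4.181 cm.
m_2 = -(4.181)/(-17.436) = 0.2398.
Total m = m_1 x m_2 = (-0.4653)(0.2398) = -0.1116.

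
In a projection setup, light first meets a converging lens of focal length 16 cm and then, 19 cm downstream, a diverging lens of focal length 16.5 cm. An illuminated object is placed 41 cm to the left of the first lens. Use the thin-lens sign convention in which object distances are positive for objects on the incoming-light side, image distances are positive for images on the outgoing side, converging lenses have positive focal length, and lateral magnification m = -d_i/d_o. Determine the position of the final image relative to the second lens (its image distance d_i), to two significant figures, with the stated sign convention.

Lens 1: 1/d_i1 = 1/f_1 - 1/d_o1 = 1/16 - 1/41 = 0.03811 cm^-1, so d_i1 = 26.240 cm.
This image would form 26.240 cm past lens 1, i.e. 7.240 cm beyond lens 2, so it is a virtual object for lens 2: d_o2 = 19 - 26.240 = -7.240 cm.
Lens 2: 1/d_i2 = 1/f_2 - 1/d_o2 = 1/(-16.5) - 1/(-7.240) = 0.07752 cm^-1, so d_i2 = 12.901 cm.

13 cm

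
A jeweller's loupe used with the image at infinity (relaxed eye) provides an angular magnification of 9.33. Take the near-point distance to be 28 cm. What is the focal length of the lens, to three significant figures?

3.00 cm

For the image at infinity, M = D/f.
f = D/M = 28/9.33 = 3.001 cm.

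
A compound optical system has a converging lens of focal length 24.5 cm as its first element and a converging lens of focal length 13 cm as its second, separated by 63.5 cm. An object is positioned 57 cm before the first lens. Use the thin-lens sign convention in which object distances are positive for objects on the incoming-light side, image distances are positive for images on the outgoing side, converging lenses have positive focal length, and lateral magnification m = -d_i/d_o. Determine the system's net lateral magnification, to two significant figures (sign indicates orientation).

1.3

Applying the thin-lens equation to the first lens, 1/24.5 = 1/57 + 1/d_i1, which gives d_i1 = 42.969 cm.
Its lateral magnification is m_1 = -d_i1/d_o1 = -(42.969)/57 = -0.7538.
Object distance for lens 2: d_o2 = 63.5 - 42.969 = 20.531 cm.
Applying the thin-lens equation again with f_2 = 13 cm and d_o2 = 20.531 cm gives d_i2 = 35.441 cm.
m_2 = -(35.441)/(20.531) = -1.7263.
Overall magnification: m = m_1 m_2 = 1.3013.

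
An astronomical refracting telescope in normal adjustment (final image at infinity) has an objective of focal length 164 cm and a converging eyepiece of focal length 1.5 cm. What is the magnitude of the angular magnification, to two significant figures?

110

|M| = f_obj/|f_eye| = 164/1.5 = 109.333.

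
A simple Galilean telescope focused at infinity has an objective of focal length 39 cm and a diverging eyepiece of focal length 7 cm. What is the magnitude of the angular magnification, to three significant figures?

|M| = f_obj/|f_eye| = 39/7 = 5.571.

5.57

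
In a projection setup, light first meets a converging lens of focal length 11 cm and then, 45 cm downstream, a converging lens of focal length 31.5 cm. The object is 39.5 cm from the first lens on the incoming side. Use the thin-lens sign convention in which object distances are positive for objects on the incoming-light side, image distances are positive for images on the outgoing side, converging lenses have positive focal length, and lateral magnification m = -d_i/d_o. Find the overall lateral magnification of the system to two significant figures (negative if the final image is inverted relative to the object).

Applying the thin-lens equation to the first lens, 1/11 = 1/39.5 + 1/d_i1, which gives d_i1 = 15.246 cm.
Its lateral magnification is m_1 = -d_i1/d_o1 = -(15.246)/39.5 = -0.3860.
Object distance for lens 2: d_o2 = 45 - 15.246 = 29.754 cm.
Applying the thin-lens equation again with f_2 = 31.5 cm and d_o2 = 29.754 cm gives d_i2 = -536.925 cm.
m_2 = -(-536.925)/(29.754) = 18.0452.
Overall magnification: m = m_1 m_2 = -6.9648.

-7.0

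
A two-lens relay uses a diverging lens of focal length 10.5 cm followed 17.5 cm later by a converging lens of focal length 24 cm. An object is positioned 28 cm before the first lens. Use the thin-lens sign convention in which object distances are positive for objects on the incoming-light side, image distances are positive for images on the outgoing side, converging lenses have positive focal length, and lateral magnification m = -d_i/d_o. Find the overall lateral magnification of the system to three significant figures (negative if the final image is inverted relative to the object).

Applying the thin-lens equation to the first lens, 1/(-10.5) = 1/28 + 1/d_i1, which gives d_i1 = -7.636 cm.
Its lateral magnification is m_1 = -d_i1/d_o1 = -(-7.636)/28 = 0.2727.
The intermediate image is virtual, 7.636 cm to the left of lens 1, so d_o2 = L - d_i1 = 17.5 - (-7.636) = 25.136 cm.
Applying the thin-lens equation again with f_2 = 24 cm and d_o2 = 25.136 cm gives d_i2 = 530.880 cm.
m_2 = -(530.880)/(25.136) = -21.1200.
Overall magnification: m = m_1 m_2 = -5.7600.

-5.76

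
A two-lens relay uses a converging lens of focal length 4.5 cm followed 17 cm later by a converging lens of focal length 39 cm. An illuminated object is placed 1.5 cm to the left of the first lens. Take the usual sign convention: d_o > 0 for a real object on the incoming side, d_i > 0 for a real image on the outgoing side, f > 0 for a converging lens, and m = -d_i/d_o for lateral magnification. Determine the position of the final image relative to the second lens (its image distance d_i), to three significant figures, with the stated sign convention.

-38.0 cm

First lens: d_i1 = 1/(1/4.5 - 1/1.5) = -2.250 cm.
With d_i1 < 0 the first image is virtual and lies on the object side; the object distance for lens 2 is d_o2 = 17 - (-2.250) = 19.250 cm.
Second lens: d_i2 = 1/(1/39 - 1/(19.250)) = -38.013 cm.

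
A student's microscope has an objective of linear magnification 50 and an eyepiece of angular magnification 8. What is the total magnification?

400

The overall magnification of a compound microscope is the product of the objective and eyepiece magnifications:
M = M_obj x M_eye = 50 x 8 = 400.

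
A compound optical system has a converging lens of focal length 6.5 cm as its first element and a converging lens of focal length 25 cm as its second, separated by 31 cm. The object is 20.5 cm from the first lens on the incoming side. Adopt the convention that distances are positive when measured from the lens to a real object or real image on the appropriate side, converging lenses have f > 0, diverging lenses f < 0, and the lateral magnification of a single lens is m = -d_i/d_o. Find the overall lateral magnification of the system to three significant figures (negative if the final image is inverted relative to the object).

Applying the thin-lens equation to the first lens, 1/6.5 = 1/20.5 + 1/d_i1, which gives d_i1 = 9.518 cm.
Its lateral magnification is m_1 = -d_i1/d_o1 = -(9.518)/20.5 = -0.4643.
Object distance for lens 2: d_o2 = 31 - 9.518 = 21.482 cm.
Applying the thin-lens equation again with f_2 = 25 cm and d_o2 = 21.482 cm gives d_i2 = -152.665 cm.
m_2 = -(-152.665)/(21.482) = 7.1066.
The system's lateral magnification is m_1 m_2 = (-0.4643)(7.1066) = -3.2995.

-3.30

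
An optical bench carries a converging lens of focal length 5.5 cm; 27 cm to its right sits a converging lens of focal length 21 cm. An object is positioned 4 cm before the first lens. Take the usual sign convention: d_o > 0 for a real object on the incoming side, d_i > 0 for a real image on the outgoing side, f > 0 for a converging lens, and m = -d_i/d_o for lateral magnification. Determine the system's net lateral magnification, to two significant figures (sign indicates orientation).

-3.7

Applying the thin-lens equation to the first lens, 1/5.5 = 1/4 + 1/d_i1, which gives d_i1 = -14.667 cm.
Its lateral magnification is m_1 = -d_i1/d_o1 = -(-14.667)/4 = 3.6667.
With d_i1 < 0 the first image is virtual and lies on the object side; the object distance for lens 2 is d_o2 = 27 - (-14.667) = 41.667 cm.
Applying the thin-lens equation again with f_2 = 21 cm and d_o2 = 41.667 cm gives d_i2 = 42.339 cm.
m_2 = -(42.339)/(41.667) = -1.0161.
Total m = m_1 x m_2 = (3.6667)(-1.0161) = -3.7258.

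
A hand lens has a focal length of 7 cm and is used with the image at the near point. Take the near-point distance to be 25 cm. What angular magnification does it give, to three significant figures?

M = 1 + D/f = 1 + 25/7 = 4.571.

4.57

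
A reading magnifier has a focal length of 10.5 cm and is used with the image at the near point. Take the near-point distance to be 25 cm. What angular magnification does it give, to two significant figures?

3.4

M = 1 + D/f = 1 + 25/10.5 = 3.381.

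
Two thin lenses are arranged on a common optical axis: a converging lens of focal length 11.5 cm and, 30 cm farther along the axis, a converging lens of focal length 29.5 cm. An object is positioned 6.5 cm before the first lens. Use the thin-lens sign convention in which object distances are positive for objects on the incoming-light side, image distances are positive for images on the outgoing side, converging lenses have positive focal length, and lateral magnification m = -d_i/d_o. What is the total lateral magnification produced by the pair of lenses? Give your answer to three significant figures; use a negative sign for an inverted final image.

-4.39

Applying the thin-lens equation to the first lens, 1/11.5 = 1/6.5 + 1/d_i1, which gives d_i1 = -14.950 cm.
Its lateral magnification is m_1 = -d_i1/d_o1 = -(-14.950)/6.5 = 2.3000.
The intermediate image is virtual, 14.950 cm to the left of lens 1, so d_o2 = L - d_i1 = 30 - (-14.950) = 44.950 cm.
Applying the thin-lens equation again with f_2 = 29.5 cm and d_o2 = 44.950 cm gives d_i2 = 85.827 cm.
m_2 = -(85.827)/(44.950) = -1.9094.
The system's lateral magnification is m_1 m_2 = (2.3000)(-1.9094) = -4.3916.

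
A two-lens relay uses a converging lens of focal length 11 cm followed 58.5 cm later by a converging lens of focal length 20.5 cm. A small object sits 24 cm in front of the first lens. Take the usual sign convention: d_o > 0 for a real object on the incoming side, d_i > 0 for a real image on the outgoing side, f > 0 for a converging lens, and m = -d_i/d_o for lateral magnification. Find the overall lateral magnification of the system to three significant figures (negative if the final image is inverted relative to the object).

0.980

First lens: d_i1 = 1/(1/11 - 1/24) = 20.308 cm.
m_1 = -(20.308)/24 = -0.8462.
Object distance for lens 2: d_o2 = 58.5 - 20.308 = 38.192 cm.
Second lens: d_i2 = 1/(1/20.5 - 1/(38.192)) = 44.253 cm.
m_2 = -(44.253)/(38.192) = -1.1587.
Overall magnification: m = m_1 m_2 = 0.9804.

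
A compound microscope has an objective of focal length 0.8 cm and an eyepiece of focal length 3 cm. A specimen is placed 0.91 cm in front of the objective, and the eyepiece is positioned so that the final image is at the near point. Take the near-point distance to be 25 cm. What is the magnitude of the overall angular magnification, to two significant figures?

68

Objective: 1/d_i = 1/f_obj - 1/d_o = 1/0.8 - 1/0.91 = 0.15110 cm^-1, so d_i = 6.618 cm.
m_obj = -d_i/d_o = -6.618/0.91 = -7.273.
Eyepiece angular magnification (image at near point): M_eye = 1 + D/f_e = 1 + 25/3 = 9.333.
Overall M = m_obj x M_eye = (-7.273)(9.333) = -67.88.
|M| = 67.88.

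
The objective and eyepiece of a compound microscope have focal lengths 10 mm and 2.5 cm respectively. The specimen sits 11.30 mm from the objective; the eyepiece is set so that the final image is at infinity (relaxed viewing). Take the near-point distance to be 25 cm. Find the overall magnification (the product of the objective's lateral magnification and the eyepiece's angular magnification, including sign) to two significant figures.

-77

Convert to cm: f_obj = 10 mm = 1 cm; d_o = 11.30 mm = 1.13 cm.
Objective: 1/d_i = 1/f_obj - 1/d_o = 1/1 - 1/1.13 = 0.11504 cm^-1, so d_i = 8.692 cm.
m_obj = -d_i/d_o = -8.692/1.13 = -7.692.
Eyepiece angular magnification (image at infinity): M_eye = D/f_e = 25/2.5 = 10.000.
Overall M = m_obj x M_eye = (-7.692)(10.000) = -76.92.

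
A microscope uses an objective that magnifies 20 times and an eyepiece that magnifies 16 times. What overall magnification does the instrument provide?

The overall magnification of a compound microscope is the product of the objective and eyepiece magnifications:
M = M_obj x M_eye = 20 x 16 = 320.

320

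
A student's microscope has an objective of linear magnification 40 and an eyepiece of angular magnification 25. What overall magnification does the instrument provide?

1000

The overall magnification of a compound microscope is the product of the objective and eyepiece magnifications:
M = M_obj x M_eye = 40 x 25 = 1000.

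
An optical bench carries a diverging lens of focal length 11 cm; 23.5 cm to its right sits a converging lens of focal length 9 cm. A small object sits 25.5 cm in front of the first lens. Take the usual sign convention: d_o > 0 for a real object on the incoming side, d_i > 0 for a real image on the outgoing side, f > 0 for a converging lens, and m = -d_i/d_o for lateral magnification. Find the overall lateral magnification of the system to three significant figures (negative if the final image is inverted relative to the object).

-0.122

First lens: d_i1 = 1/(1/(-11) - 1/25.5) = -7.685 cm.
m_1 = -(-7.685)/25.5 = 0.3014.
The intermediate image is virtual, 7.685 cm to the left of lens 1, so d_o2 = L - d_i1 = 23.5 - (-7.685) = 31.185 cm.
Second lens: d_i2 = 1/(1/9 - 1/(31.185)) = 12.651 cm.
m_2 = -(12.651)/(31.185) = -0.4057.
Overall magnification: m = m_1 m_2 = -0.1223.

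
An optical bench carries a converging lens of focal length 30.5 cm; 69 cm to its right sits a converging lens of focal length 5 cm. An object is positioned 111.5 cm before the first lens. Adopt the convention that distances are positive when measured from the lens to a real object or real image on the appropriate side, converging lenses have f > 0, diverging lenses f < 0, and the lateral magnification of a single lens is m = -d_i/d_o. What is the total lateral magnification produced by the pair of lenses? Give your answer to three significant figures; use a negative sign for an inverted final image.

Lens 1: 1/d_i1 = 1/f_1 - 1/d_o1 = 1/30.5 - 1/111.5 = 0.02382 cm^-1, so d_i1 = 41.985 cm.
m_1 = -(41.985)/111.5 = -0.3765.
The intermediate image is 41.985 cm to the right of lens 1, so d_o2 = L - d_i1 = 69 - 41.985 = 27.015 cm.
Lens 2: 1/d_i2 = 1/f_2 - 1/d_o2 = 1/5 - 1/(27.015) = 0.16298 cm^-1, so d_i2 = 6.136 cm.
m_2 = -(6.136)/(27.015) = -0.2271.
The system's lateral magnification is m_1 m_2 = (-0.3765)(-0.2271) = 0.0855.

0.0855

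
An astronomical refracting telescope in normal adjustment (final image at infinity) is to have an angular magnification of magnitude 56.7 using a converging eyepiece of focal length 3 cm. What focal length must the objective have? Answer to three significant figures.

|M| = f_obj/|f_eye|, so f_obj = |M| x |f_eye| = 56.7 x 3 = 170.100 cm.

170 cm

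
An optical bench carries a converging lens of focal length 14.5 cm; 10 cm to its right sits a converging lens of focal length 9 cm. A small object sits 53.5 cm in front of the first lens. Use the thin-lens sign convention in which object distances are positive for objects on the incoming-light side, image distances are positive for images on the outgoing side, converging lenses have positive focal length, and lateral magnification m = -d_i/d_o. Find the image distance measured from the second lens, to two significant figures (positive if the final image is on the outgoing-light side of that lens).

Lens 1: 1/d_i1 = 1/f_1 - 1/d_o1 = 1/14.5 - 1/53.5 = 0.05027 cm^-1, so d_i1 = 19.891 cm.
This image would form 19.891 cm past lens 1, i.e. 9.891 cm beyond lens 2, so it is a virtual object for lens 2: d_o2 = 10 - 19.891 = -9.891 cm.
Lens 2: 1/d_i2 = 1/f_2 - 1/d_o2 = 1/9 - 1/(-9.891) = 0.21221 cm^-1, so d_i2 = 4.712 cm.

4.7 cm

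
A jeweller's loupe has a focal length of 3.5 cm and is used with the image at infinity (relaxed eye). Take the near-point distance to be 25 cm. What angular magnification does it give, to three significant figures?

7.14

M = D/f = 25/3.5 = 7.143.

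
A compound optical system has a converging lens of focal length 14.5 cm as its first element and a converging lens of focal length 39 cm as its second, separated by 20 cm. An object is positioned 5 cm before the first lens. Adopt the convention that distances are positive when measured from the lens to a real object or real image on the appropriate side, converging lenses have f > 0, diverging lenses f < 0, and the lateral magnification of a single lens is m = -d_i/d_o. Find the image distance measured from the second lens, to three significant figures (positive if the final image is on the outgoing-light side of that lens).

-94.8 cm

First lens: d_i1 = 1/(1/14.5 - 1/5) = -7.632 cm.
With d_i1 < 0 the first image is virtual and lies on the object side; the object distance for lens 2 is d_o2 = 20 - (-7.632) = 27.632 cm.
Second lens: d_i2 = 1/(1/39 - 1/(27.632)) = -94.792 cm.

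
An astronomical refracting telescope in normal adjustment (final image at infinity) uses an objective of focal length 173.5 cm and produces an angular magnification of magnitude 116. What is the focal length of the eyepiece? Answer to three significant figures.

1.50 cm

|M| = f_obj/f_eye, so f_eye = f_obj/|M| = 173.5/116.0 = 1.496 cm.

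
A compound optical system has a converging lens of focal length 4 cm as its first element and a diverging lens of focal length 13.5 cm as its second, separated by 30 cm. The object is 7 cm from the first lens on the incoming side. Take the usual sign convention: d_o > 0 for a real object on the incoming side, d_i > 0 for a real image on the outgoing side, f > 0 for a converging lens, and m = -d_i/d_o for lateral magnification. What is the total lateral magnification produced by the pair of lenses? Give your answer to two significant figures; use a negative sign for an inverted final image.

Applying the thin-lens equation to the first lens, 1/4 = 1/7 + 1/d_i1, which gives d_i1 = 9.333 cm.
Its lateral magnification is m_1 = -d_i1/d_o1 = -(9.333)/7 = -1.3333.
That image sits 20.667 cm in front of the second lens, so d_o2 = 20.667 cm.
Applying the thin-lens equation again with f_2 = -13.5 cm and d_o2 = 20.667 cm gives d_i2 = -8.166 cm.
m_2 = -(-8.166)/(20.667) = 0.3951.
Overall magnification: m = m_1 m_2 = -0.5268.

-0.53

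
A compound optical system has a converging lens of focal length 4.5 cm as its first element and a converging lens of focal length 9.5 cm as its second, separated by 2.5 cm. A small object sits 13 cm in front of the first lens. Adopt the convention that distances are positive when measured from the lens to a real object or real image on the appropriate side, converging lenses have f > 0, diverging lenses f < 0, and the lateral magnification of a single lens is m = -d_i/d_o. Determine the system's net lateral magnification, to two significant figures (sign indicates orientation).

-0.36

First lens: d_i1 = 1/(1/4.5 - 1/13) = 6.882 cm.
m_1 = -(6.882)/13 = -0.5294.
Since 6.882 cm > 2.5 cm, the first image lies past the second lens and serves as a virtual object: d_o2 = L - d_i1 = -4.382 cm.
Second lens: d_i2 = 1/(1/9.5 - 1/(-4.382)) = 2.999 cm.
m_2 = -(2.999)/(-4.382) = 0.6843.
Total m = m_1 x m_2 = (-0.5294)(0.6843) = -0.3623.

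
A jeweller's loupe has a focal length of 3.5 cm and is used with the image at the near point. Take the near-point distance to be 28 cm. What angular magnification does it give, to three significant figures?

M = 1 + D/f = 1 + 28/3.5 = 9.000.

9.00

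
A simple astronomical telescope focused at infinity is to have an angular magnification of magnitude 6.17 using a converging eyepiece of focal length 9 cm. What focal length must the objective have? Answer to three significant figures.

|M| = f_obj/|f_eye|, so f_obj = |M| x |f_eye| = 6.17 x 9 = 55.530 cm.

55.5 cm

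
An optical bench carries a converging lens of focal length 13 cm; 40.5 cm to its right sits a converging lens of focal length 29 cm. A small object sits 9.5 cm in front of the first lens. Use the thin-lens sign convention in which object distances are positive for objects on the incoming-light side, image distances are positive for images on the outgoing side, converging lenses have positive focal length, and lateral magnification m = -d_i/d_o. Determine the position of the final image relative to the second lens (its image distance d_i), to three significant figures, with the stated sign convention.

Applying the thin-lens equation to the first lens, 1/13 = 1/9.5 + 1/d_i1, which gives d_i1 = -35.286 cm.
The intermediate image is virtual, 35.286 cm to the left of lens 1, so d_o2 = L - d_i1 = 40.5 - (-35.286) = 75.786 cm.
Applying the thin-lens equation again with f_2 = 29 cm and d_o2 = 75.786 cm gives d_i2 = 46.976 cm.

47.0 cm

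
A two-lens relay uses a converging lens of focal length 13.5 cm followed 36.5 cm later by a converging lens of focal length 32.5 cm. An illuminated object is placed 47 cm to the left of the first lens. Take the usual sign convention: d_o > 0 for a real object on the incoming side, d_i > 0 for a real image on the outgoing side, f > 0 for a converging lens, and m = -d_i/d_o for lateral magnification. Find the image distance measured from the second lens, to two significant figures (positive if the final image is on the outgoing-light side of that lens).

First lens: d_i1 = 1/(1/13.5 - 1/47) = 18.940 cm.
The intermediate image is 18.940 cm to the right of lens 1, so d_o2 = L - d_i1 = 36.5 - 18.940 = 17.560 cm.
Second lens: d_i2 = 1/(1/32.5 - 1/(17.560)) = -38.198 cm.

-38 cm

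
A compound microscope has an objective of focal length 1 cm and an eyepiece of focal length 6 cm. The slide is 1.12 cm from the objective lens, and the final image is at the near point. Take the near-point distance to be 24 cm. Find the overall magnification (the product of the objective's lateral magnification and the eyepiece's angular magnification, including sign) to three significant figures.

Objective: 1/d_i = 1/f_obj - 1/d_o = 1/1 - 1/1.12 = 0.10714 cm^-1, so d_i = 9.333 cm.
m_obj = -d_i/d_o = -9.333/1.12 = -8.333.
Eyepiece angular magnification (image at near point): M_eye = 1 + D/f_e = 1 + 24/6 = 5.000.
Overall M = m_obj x M_eye = (-8.333)(5.000) = -41.67.

-41.7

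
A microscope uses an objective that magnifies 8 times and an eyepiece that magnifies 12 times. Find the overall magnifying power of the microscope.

The overall magnification of a compound microscope is the product of the objective and eyepiece magnifications:
M = M_obj x M_eye = 8 x 12 = 96.

96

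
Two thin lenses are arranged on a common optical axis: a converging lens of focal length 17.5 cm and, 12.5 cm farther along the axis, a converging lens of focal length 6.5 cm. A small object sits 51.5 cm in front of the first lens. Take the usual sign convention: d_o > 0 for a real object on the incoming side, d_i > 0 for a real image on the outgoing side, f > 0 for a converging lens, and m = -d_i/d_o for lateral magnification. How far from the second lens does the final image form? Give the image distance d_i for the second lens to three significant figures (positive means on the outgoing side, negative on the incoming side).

4.44 cm

First lens: d_i1 = 1/(1/17.5 - 1/51.5) = 26.507 cm.
Since 26.507 cm > 12.5 cm, the first image lies past the second lens and serves as a virtual object: d_o2 = L - d_i1 = -14.007 cm.
Second lens: d_i2 = 1/(1/6.5 - 1/(-14.007)) = 4.440 cm.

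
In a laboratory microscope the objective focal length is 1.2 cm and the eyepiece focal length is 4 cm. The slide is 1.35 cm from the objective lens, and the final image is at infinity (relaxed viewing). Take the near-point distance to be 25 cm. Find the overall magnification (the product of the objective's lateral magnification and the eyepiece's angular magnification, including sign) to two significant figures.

Objective: 1/d_i = 1/f_obj - 1/d_o = 1/1.2 - 1/1.35 = 0.09259 cm^-1, so d_i = 10.800 cm.
m_obj = -d_i/d_o = -10.800/1.35 = -8.000.
Eyepiece angular magnification (image at infinity): M_eye = D/f_e = 25/4 = 6.250.
Overall M = m_obj x M_eye = (-8.000)(6.250) = -50.00.

-50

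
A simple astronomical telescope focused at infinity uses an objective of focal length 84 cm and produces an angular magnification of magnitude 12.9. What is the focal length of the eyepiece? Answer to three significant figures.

|M| = f_obj/f_eye, so f_eye = f_obj/|M| = 84/12.9 = 6.512 cm.

6.51 cm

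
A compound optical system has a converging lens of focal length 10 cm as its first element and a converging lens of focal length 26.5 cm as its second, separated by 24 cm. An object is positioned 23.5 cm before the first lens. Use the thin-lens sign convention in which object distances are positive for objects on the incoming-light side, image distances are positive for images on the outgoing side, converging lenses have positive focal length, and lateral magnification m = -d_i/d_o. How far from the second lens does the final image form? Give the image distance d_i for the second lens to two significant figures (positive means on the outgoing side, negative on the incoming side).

-8.8 cm

Lens 1: 1/d_i1 = 1/f_1 - 1/d_o1 = 1/10 - 1/23.5 = 0.05745 cm^-1, so d_i1 = 17.407 cm.
Object distance for lens 2: d_o2 = 24 - 17.407 = 6.593 cm.
Lens 2: 1/d_i2 = 1/f_2 - 1/d_o2 = 1/26.5 - 1/(6.593) = -0.11395 cm^-1, so d_i2 = -8.776 cm.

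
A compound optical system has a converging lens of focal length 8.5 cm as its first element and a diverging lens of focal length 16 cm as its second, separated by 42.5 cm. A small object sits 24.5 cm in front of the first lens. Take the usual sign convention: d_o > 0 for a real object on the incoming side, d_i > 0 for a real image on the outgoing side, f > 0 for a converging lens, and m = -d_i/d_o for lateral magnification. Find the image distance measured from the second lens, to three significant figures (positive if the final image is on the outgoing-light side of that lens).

-10.4 cm

Applying the thin-lens equation to the first lens, 1/8.5 = 1/24.5 + 1/d_i1, which gives d_i1 = 13.016 cm.
That image sits 29.484 cm in front of the second lens, so d_o2 = 29.484 cm.
Applying the thin-lens equation again with f_2 = -16 cm and d_o2 = 29.484 cm gives d_i2 = -10.372 cm.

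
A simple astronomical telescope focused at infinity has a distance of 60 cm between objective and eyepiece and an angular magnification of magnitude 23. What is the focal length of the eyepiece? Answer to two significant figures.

2.5 cm

In normal adjustment the tube length equals f_obj + f_eye and |M| = f_obj/f_eye.
So f_obj = 23 f_eye and 23 f_eye + f_eye = 60 cm, giving f_eye = 60/24 = 2.500 cm and f_obj = 57.500 cm.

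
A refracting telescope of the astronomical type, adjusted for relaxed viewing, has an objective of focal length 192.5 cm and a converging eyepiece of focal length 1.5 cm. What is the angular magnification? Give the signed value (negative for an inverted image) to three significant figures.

-128

M = -f_obj/f_eye = -192.5/(1.5) = -128.333.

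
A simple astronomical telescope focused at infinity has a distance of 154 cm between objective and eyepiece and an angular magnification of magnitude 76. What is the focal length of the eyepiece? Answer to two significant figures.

In normal adjustment the tube length equals f_obj + f_eye and |M| = f_obj/f_eye.
So f_obj = 76 f_eye and 76 f_eye + f_eye = 154 cm, giving f_eye = 154/77 = 2.000 cm and f_obj = 152.000 cm.

2.0 cm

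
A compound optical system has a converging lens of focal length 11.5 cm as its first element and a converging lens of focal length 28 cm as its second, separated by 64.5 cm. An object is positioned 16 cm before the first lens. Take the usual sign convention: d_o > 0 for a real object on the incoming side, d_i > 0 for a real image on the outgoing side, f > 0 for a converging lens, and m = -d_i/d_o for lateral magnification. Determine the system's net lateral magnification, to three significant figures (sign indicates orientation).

-16.3

Applying the thin-lens equation to the first lens, 1/11.5 = 1/16 + 1/d_i1, which gives d_i1 = 40.889 cm.
Its lateral magnification is m_1 = -d_i1/d_o1 = -(40.889)/16 = -2.5556.
That image sits 23.611 cm in front of the second lens, so d_o2 = 23.611 cm.
Applying the thin-lens equation again with f_2 = 28 cm and d_o2 = 23.611 cm gives d_i2 = -150.633 cm.
m_2 = -(-150.633)/(23.611) = 6.3797.
Overall magnification: m = m_1 m_2 = -16.3038.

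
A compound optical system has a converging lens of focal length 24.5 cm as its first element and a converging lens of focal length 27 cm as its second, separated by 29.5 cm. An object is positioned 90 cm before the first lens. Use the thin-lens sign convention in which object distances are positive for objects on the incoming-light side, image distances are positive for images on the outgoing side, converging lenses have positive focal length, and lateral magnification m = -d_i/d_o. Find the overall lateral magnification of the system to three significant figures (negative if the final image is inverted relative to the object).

-0.324

Applying the thin-lens equation to the first lens, 1/24.5 = 1/90 + 1/d_i1, which gives d_i1 = 33.664 cm.
Its lateral magnification is m_1 = -d_i1/d_o1 = -(33.664)/90 = -0.3740.
This image would form 33.664 cm past lens 1, i.e. 4.164 cm beyond lens 2, so it is a virtual object for lens 2: d_o2 = 29.5 - 33.664 = -4.164 cm.
Applying the thin-lens equation again with f_2 = 27 cm and d_o2 = -4.164 cm gives d_i2 = 3.608 cm.
m_2 = -(3.608)/(-4.164) = 0.8664.
The system's lateral magnification is m_1 m_2 = (-0.3740)(0.8664) = -0.3241.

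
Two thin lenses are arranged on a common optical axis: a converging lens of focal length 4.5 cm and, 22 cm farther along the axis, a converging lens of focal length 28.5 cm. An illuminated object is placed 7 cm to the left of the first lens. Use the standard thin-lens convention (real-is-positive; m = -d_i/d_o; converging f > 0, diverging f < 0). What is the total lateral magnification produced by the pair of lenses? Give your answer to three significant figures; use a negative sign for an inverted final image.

Lens 1: 1/d_i1 = 1/f_1 - 1/d_o1 = 1/4.5 - 1/7 = 0.07937 cm^-1, so d_i1 = 12.600 cm.
m_1 = -(12.600)/7 = -1.8000.
The intermediate image is 12.600 cm to the right of lens 1, so d_o2 = L - d_i1 = 22 - 12.600 = 9.400 cm.
Lens 2: 1/d_i2 = 1/f_2 - 1/d_o2 = 1/28.5 - 1/(9.400) = -0.07130 cm^-1, so d_i2 = -14.026 cm.
m_2 = -(-14.026)/(9.400) = 1.4921.
The system's lateral magnification is m_1 m_2 = (-1.8000)(1.4921) = -2.6859.

-2.69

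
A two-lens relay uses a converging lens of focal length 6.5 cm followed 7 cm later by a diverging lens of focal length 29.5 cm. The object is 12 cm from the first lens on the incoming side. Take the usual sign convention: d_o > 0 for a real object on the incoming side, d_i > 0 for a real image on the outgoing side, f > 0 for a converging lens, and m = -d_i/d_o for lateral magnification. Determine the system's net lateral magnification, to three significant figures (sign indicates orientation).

First lens: d_i1 = 1/(1/6.5 - 1/12) = 14.182 cm.
m_1 = -(14.182)/12 = -1.1818.
Since 14.182 cm > 7 cm, the first image lies past the second lens and serves as a virtual object: d_o2 = L - d_i1 = -7.182 cm.
Second lens: d_i2 = 1/(1/(-29.5) - 1/(-7.182)) = 9.493 cm.
m_2 = -(9.493)/(-7.182) = 1.3218.
Total m = m_1 x m_2 = (-1.1818)(1.3218) = -1.5621.

-1.56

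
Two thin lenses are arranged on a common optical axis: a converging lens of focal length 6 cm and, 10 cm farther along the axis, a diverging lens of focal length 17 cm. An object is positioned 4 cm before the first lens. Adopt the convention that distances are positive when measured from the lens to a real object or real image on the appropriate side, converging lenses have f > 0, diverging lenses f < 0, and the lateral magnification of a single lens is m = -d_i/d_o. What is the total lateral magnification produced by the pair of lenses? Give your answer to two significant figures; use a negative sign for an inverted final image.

First lens: d_i1 = 1/(1/6 - 1/4) = -12.000 cm.
m_1 = -(-12.000)/4 = 3.0000.
With d_i1 < 0 the first image is virtual and lies on the object side; the object distance for lens 2 is d_o2 = 10 - (-12.000) = 22.000 cm.
Second lens: d_i2 = 1/(1/(-17) - 1/(22.000)) = -9.590 cm.
m_2 = -(-9.590)/(22.000) = 0.4359.
Overall magnification: m = m_1 m_2 = 1.3077.

1.3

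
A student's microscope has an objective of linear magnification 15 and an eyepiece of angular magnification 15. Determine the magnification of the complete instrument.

225

The overall magnification of a compound microscope is the product of the objective and eyepiece magnifications:
M = M_obj x M_eye = 15 x 15 = 225.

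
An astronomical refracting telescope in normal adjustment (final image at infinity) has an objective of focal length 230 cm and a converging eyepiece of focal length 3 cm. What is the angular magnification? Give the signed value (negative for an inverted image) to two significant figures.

-77

M = -f_obj/f_eye = -230/(3) = -76.667.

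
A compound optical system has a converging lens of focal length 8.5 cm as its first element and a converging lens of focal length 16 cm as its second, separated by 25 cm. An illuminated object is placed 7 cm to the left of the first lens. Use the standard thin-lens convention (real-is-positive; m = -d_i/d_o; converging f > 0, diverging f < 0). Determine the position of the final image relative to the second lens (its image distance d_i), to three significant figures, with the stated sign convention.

21.3 cm

Applying the thin-lens equation to the first lens, 1/8.5 = 1/7 + 1/d_i1, which gives d_i1 = -39.667 cm.
With d_i1 < 0 the first image is virtual and lies on the object side; the object distance for lens 2 is d_o2 = 25 - (-39.667) = 64.667 cm.
Applying the thin-lens equation again with f_2 = 16 cm and d_o2 = 64.667 cm gives d_i2 = 21.260 cm.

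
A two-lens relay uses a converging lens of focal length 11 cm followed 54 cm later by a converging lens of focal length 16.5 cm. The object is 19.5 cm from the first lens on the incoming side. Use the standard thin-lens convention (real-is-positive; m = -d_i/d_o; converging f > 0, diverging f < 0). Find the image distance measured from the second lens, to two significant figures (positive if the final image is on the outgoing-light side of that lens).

39 cm

First lens: d_i1 = 1/(1/11 - 1/19.5) = 25.235 cm.
The intermediate image is 25.235 cm to the right of lens 1, so d_o2 = L - d_i1 = 54 - 25.235 = 28.765 cm.
Second lens: d_i2 = 1/(1/16.5 - 1/(28.765)) = 38.698 cm.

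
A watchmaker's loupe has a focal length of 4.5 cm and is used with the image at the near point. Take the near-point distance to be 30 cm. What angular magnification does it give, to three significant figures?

7.67

M = 1 + D/f = 1 + 30/4.5 = 7.667.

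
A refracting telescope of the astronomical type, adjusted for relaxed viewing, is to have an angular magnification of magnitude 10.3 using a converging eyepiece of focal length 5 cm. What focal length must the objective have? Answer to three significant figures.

|M| = f_obj/|f_eye|, so f_obj = |M| x |f_eye| = 10.3 x 5 = 51.500 cm.

51.5 cm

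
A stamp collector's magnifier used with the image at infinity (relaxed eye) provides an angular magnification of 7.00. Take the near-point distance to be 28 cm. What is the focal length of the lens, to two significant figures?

For the image at infinity, M = D/f.
f = D/M = 28/7.0 = 4.000 cm.

4.0 cm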